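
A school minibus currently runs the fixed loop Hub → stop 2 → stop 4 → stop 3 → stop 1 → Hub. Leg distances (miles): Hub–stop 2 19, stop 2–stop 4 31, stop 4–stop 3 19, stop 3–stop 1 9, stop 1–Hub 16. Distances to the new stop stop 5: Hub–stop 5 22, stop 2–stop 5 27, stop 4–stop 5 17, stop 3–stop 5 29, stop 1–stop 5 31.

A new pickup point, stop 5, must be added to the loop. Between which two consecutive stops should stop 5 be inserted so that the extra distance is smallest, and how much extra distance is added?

Minimum extra distance: 13 miles, inserting stop 5 between stop 2 and stop 4.

Insertion cost between consecutive stops i–j is d(i,stop 5) + d(stop 5,j) − d(i,j):
  between Hub and stop 2: 22 + 27 − 19 = 30
  between stop 2 and stop 4: 27 + 17 − 31 = 13
  between stop 4 and stop 3: 17 + 29 − 19 = 27
  between stop 3 and stop 1: 29 + 31 − 9 = 51
  between stop 1 and Hub: 31 + 22 − 16 = 37
Cheapest insertion is between stop 2 and stop 4, adding 13.
New total = 94 + 13 = 107.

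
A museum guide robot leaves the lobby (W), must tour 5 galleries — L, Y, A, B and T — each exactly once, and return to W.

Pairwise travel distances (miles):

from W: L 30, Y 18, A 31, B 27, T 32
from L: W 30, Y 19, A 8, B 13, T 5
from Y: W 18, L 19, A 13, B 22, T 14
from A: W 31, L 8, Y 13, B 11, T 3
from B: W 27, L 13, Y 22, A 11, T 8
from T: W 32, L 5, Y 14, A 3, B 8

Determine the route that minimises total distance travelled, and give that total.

Minimum total distance: 79 miles.

With 5 stops there are 5!/2 = 60 distinct round trips (a route and its reverse cost the same).
W → L → Y → A → B → T → W: 30+19+13+11+8+32 = 113
W → L → Y → A → T → B → W: 30+19+13+3+8+27 = 100
W → L → Y → B → A → T → W: 30+19+22+11+3+32 = 117
W → L → Y → B → T → A → W: 30+19+22+8+3+31 = 113
W → L → Y → T → A → B → W: 30+19+14+3+11+27 = 104
W → L → Y → T → B → A → W: 30+19+14+8+11+31 = 113
W → L → A → Y → B → T → W: 30+8+13+22+8+32 = 113
W → L → A → Y → T → B → W: 30+8+13+14+8+27 = 100
W → L → A → B → Y → T → W: 30+8+11+22+14+32 = 117
W → L → A → B → T → Y → W: 30+8+11+8+14+18 = 89
W → L → A → T → Y → B → W: 30+8+3+14+22+27 = 104
W → L → A → T → B → Y → W: 30+8+3+8+22+18 = 89
W → L → B → Y → A → T → W: 30+13+22+13+3+32 = 113
W → L → B → Y → T → A → W: 30+13+22+14+3+31 = 113
… (46 more)
W → Y → A → L → T → B → W: 18+13+8+5+8+27 = 79  ← best
The minimum is 79.
One optimal route: W → Y → A → L → T → B → W (or its reverse).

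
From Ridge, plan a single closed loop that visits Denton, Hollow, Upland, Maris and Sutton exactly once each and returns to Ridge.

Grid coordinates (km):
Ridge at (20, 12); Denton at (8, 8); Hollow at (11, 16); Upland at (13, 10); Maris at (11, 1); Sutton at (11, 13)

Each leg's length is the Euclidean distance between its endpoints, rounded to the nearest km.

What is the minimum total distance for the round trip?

With 5 stops there are 5!/2 = 60 distinct round trips (a route and its reverse cost the same).
Ridge-Denton-Hollow-Upland-Maris-Sutton-Ridge: 13+9+6+9+12+9 = 58
Ridge-Denton-Hollow-Upland-Sutton-Maris-Ridge: 13+9+6+4+12+14 = 58
Ridge-Denton-Hollow-Maris-Upland-Sutton-Ridge: 13+9+15+9+4+9 = 59
Ridge-Denton-Hollow-Maris-Sutton-Upland-Ridge: 13+9+15+12+4+7 = 60
Ridge-Denton-Hollow-Sutton-Upland-Maris-Ridge: 13+9+3+4+9+14 = 52
Ridge-Denton-Hollow-Sutton-Maris-Upland-Ridge: 13+9+3+12+9+7 = 53
Ridge-Denton-Upland-Hollow-Maris-Sutton-Ridge: 13+5+6+15+12+9 = 60
Ridge-Denton-Upland-Hollow-Sutton-Maris-Ridge: 13+5+6+3+12+14 = 53
Ridge-Denton-Upland-Maris-Hollow-Sutton-Ridge: 13+5+9+15+3+9 = 54
Ridge-Denton-Upland-Maris-Sutton-Hollow-Ridge: 13+5+9+12+3+10 = 52
Ridge-Denton-Upland-Sutton-Hollow-Maris-Ridge: 13+5+4+3+15+14 = 54
Ridge-Denton-Upland-Sutton-Maris-Hollow-Ridge: 13+5+4+12+15+10 = 59
Ridge-Denton-Maris-Hollow-Upland-Sutton-Ridge: 13+8+15+6+4+9 = 55
Ridge-Denton-Maris-Hollow-Sutton-Upland-Ridge: 13+8+15+3+4+7 = 50
… (46 more)
Ridge-Hollow-Sutton-Denton-Maris-Upland-Ridge: 10+3+6+8+9+7 = 43  ← best
The minimum is 43.
One optimal route: Ridge → Hollow → Sutton → Denton → Maris → Upland → Ridge (or its reverse).

43 km — the shortest possible round trip.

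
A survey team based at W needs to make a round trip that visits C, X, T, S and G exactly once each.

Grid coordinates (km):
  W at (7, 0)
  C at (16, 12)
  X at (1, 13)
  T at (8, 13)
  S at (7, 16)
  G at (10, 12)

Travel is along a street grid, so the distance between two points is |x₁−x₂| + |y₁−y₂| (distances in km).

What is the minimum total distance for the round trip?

Shortest round trip = 62 km.

With 5 stops there are 5!/2 = 60 distinct round trips (a route and its reverse cost the same).
W→C→X→T→S→G→W: 21+16+7+4+7+15 = 70
W→C→X→T→G→S→W: 21+16+7+3+7+16 = 70
W→C→X→S→T→G→W: 21+16+9+4+3+15 = 68
W→C→X→S→G→T→W: 21+16+9+7+3+14 = 70
W→C→X→G→T→S→W: 21+16+10+3+4+16 = 70
W→C→X→G→S→T→W: 21+16+10+7+4+14 = 72
W→C→T→X→S→G→W: 21+9+7+9+7+15 = 68
W→C→T→X→G→S→W: 21+9+7+10+7+16 = 70
W→C→T→S→X→G→W: 21+9+4+9+10+15 = 68
W→C→T→S→G→X→W: 21+9+4+7+10+19 = 70
W→C→T→G→X→S→W: 21+9+3+10+9+16 = 68
W→C→T→G→S→X→W: 21+9+3+7+9+19 = 68
W→C→S→X→T→G→W: 21+13+9+7+3+15 = 68
W→C→S→X→G→T→W: 21+13+9+10+3+14 = 70
… (46 more)
W→C→G→T→X→S→W: 21+6+3+7+9+16 = 62  ← best
The minimum is 62.
One optimal route: W → C → G → T → X → S → W (or its reverse).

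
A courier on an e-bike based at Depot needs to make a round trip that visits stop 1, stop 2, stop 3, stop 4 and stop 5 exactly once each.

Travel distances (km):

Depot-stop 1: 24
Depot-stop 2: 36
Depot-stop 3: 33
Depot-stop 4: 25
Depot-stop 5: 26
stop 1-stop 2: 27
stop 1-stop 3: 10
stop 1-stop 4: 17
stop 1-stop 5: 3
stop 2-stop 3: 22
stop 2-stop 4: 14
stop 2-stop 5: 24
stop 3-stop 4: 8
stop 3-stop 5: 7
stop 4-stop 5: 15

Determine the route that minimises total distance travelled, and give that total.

With 5 stops there are 5!/2 = 60 distinct round trips (a route and its reverse cost the same).
Depot→stop 1→stop 2→stop 3→stop 4→stop 5→Depot: 24+27+22+8+15+26 = 122
Depot→stop 1→stop 2→stop 3→stop 5→stop 4→Depot: 24+27+22+7+15+25 = 120
Depot→stop 1→stop 2→stop 4→stop 3→stop 5→Depot: 24+27+14+8+7+26 = 106
Depot→stop 1→stop 2→stop 4→stop 5→stop 3→Depot: 24+27+14+15+7+33 = 120
Depot→stop 1→stop 2→stop 5→stop 3→stop 4→Depot: 24+27+24+7+8+25 = 115
Depot→stop 1→stop 2→stop 5→stop 4→stop 3→Depot: 24+27+24+15+8+33 = 131
Depot→stop 1→stop 3→stop 2→stop 4→stop 5→Depot: 24+10+22+14+15+26 = 111
Depot→stop 1→stop 3→stop 2→stop 5→stop 4→Depot: 24+10+22+24+15+25 = 120
Depot→stop 1→stop 3→stop 4→stop 2→stop 5→Depot: 24+10+8+14+24+26 = 106
Depot→stop 1→stop 3→stop 4→stop 5→stop 2→Depot: 24+10+8+15+24+36 = 117
Depot→stop 1→stop 3→stop 5→stop 2→stop 4→Depot: 24+10+7+24+14+25 = 104
Depot→stop 1→stop 3→stop 5→stop 4→stop 2→Depot: 24+10+7+15+14+36 = 106
Depot→stop 1→stop 4→stop 2→stop 3→stop 5→Depot: 24+17+14+22+7+26 = 110
Depot→stop 1→stop 4→stop 2→stop 5→stop 3→Depot: 24+17+14+24+7+33 = 119
… (46 more)
Depot→stop 1→stop 5→stop 3→stop 4→stop 2→Depot: 24+3+7+8+14+36 = 92  ← best
The minimum is 92.
One optimal route: Depot → stop 1 → stop 5 → stop 3 → stop 4 → stop 2 → Depot (or its reverse).

Minimum total distance: 92 km.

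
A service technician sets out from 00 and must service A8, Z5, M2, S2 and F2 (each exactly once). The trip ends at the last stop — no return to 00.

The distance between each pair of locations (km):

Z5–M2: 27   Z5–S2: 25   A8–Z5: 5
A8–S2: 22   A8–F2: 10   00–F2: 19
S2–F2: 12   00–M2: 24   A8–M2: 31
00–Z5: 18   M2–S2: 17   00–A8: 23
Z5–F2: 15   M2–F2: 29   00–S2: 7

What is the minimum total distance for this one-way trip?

Shortest open route: 61 km.

There are 5! = 120 possible orderings.
00 - A8 - Z5 - M2 - S2 - F2: 23+5+27+17+12 = 84
00 - A8 - Z5 - M2 - F2 - S2: 23+5+27+29+12 = 96
00 - A8 - Z5 - S2 - M2 - F2: 23+5+25+17+29 = 99
00 - A8 - Z5 - S2 - F2 - M2: 23+5+25+12+29 = 94
00 - A8 - Z5 - F2 - M2 - S2: 23+5+15+29+17 = 89
00 - A8 - Z5 - F2 - S2 - M2: 23+5+15+12+17 = 72
00 - A8 - M2 - Z5 - S2 - F2: 23+31+27+25+12 = 118
00 - A8 - M2 - Z5 - F2 - S2: 23+31+27+15+12 = 108
00 - A8 - M2 - S2 - Z5 - F2: 23+31+17+25+15 = 111
00 - A8 - M2 - S2 - F2 - Z5: 23+31+17+12+15 = 98
00 - A8 - M2 - F2 - Z5 - S2: 23+31+29+15+25 = 123
00 - A8 - M2 - F2 - S2 - Z5: 23+31+29+12+25 = 120
00 - A8 - S2 - Z5 - M2 - F2: 23+22+25+27+29 = 126
00 - A8 - S2 - Z5 - F2 - M2: 23+22+25+15+29 = 114
… (106 more)
00 - S2 - F2 - A8 - Z5 - M2: 7+12+10+5+27 = 61  ← best
The minimum is 61.
One shortest path: 00 → S2 → F2 → A8 → Z5 → M2.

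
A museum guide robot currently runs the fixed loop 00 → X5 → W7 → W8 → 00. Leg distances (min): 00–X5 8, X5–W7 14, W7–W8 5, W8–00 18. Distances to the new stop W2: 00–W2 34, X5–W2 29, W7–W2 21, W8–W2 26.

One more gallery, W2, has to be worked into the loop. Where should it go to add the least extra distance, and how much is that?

Insertion cost between consecutive stops i–j is d(i,W2) + d(W2,j) − d(i,j):
  between 00 and X5: 34 + 29 − 8 = 55
  between X5 and W7: 29 + 21 − 14 = 36
  between W7 and W8: 21 + 26 − 5 = 42
  between W8 and 00: 26 + 34 − 18 = 42
Cheapest insertion is between X5 and W7, adding 36.
New total = 45 + 36 = 81.

Adding 36 min by placing W2 on the X5–W7 leg.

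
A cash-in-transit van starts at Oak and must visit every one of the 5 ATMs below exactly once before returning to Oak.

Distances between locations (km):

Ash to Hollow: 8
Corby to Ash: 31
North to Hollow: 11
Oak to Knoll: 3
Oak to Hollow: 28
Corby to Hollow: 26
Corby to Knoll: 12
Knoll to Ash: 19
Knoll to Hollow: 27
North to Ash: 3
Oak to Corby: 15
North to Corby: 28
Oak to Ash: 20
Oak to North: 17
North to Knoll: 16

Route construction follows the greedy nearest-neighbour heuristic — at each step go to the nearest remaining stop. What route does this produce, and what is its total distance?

From Oak: distances to unvisited — Knoll=3, Corby=15, North=17, Ash=20, Hollow=28. Nearest is Knoll (3).
From Knoll: distances to unvisited — Corby=12, North=16, Ash=19, Hollow=27. Nearest is Corby (12).
From Corby: distances to unvisited — Hollow=26, North=28, Ash=31. Nearest is Hollow (26).
From Hollow: distances to unvisited — Ash=8, North=11. Nearest is Ash (8).
From Ash: distances to unvisited — North=3. Nearest is North (3).
Return North→Oak: 17.
Total = 3 + 12 + 26 + 8 + 3 + 17 = 69.

Nearest-neighbour total = 69 km; route Oak → Knoll → Corby → Hollow → Ash → North → Oak.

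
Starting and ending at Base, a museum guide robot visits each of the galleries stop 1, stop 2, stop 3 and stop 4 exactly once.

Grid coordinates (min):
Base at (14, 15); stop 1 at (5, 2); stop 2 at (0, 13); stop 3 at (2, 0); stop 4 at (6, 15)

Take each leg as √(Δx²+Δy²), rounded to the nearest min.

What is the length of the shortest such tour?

With 4 stops there are 4!/2 = 12 distinct round trips (a route and its reverse cost the same).
Base→stop 1→stop 2→stop 3→stop 4→Base: 16+12+13+16+8 = 65
Base→stop 1→stop 2→stop 4→stop 3→Base: 16+12+6+16+19 = 69
Base→stop 1→stop 3→stop 2→stop 4→Base: 16+4+13+6+8 = 47
Base→stop 1→stop 3→stop 4→stop 2→Base: 16+4+16+6+14 = 56
Base→stop 1→stop 4→stop 2→stop 3→Base: 16+13+6+13+19 = 67
Base→stop 1→stop 4→stop 3→stop 2→Base: 16+13+16+13+14 = 72
Base→stop 2→stop 1→stop 3→stop 4→Base: 14+12+4+16+8 = 54
Base→stop 2→stop 1→stop 4→stop 3→Base: 14+12+13+16+19 = 74
Base→stop 2→stop 3→stop 1→stop 4→Base: 14+13+4+13+8 = 52
Base→stop 2→stop 4→stop 1→stop 3→Base: 14+6+13+4+19 = 56
Base→stop 3→stop 1→stop 2→stop 4→Base: 19+4+12+6+8 = 49
Base→stop 3→stop 2→stop 1→stop 4→Base: 19+13+12+13+8 = 65
The minimum is 47.
One optimal route: Base → stop 1 → stop 3 → stop 2 → stop 4 → Base (or its reverse).

Shortest round trip = 47 min.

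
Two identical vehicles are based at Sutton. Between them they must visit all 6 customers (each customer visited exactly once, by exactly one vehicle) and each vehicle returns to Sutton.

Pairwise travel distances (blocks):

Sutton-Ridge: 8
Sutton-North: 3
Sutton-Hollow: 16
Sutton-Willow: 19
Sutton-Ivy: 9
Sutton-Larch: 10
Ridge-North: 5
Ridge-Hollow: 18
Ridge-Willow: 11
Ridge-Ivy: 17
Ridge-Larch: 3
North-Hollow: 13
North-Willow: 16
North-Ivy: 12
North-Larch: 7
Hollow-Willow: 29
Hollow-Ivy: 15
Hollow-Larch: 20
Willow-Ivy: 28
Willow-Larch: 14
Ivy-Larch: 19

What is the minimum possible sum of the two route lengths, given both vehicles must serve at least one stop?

83 blocks — the smallest possible combined total.

Try each way of splitting the stops between the two vehicles (each non-empty) and, for each split, find the best tour for each vehicle:
  {Ridge} + {North, Hollow, Willow, Ivy, Larch}: 16 + 77 = 93
  {North} + {Ridge, Hollow, Willow, Ivy, Larch}: 6 + 77 = 83
  {Ridge, North} + {Hollow, Willow, Ivy, Larch}: 16 + 77 = 93
  {Hollow} + {Ridge, North, Willow, Ivy, Larch}: 32 + 61 = 93
  {Ridge, Hollow} + {North, Willow, Ivy, Larch}: 42 + 61 = 103
  {North, Hollow} + {Ridge, Willow, Ivy, Larch}: 32 + 61 = 93
  … (31 splits in total)
Best: vehicle 1 Sutton → North → Sutton = 6; vehicle 2 Sutton → Ridge → Willow → Larch → Hollow → Ivy → Sutton = 77; combined 83.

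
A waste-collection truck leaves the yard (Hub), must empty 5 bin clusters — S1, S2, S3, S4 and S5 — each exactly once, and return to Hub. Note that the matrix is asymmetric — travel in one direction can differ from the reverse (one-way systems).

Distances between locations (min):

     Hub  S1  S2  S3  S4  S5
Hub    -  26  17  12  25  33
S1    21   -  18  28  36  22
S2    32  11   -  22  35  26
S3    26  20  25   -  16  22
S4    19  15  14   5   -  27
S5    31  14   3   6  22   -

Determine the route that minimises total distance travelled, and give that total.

Hub → S1 → S2 → S3 → S4 → S5 → Hub: 26+18+22+16+27+31 = 140
Hub → S1 → S2 → S3 → S5 → S4 → Hub: 26+18+22+22+22+19 = 129
Hub → S1 → S2 → S4 → S3 → S5 → Hub: 26+18+35+5+22+31 = 137
Hub → S1 → S2 → S4 → S5 → S3 → Hub: 26+18+35+27+6+26 = 138
Hub → S1 → S2 → S5 → S3 → S4 → Hub: 26+18+26+6+16+19 = 111
Hub → S1 → S2 → S5 → S4 → S3 → Hub: 26+18+26+22+5+26 = 123
Hub → S1 → S3 → S2 → S4 → S5 → Hub: 26+28+25+35+27+31 = 172
Hub → S1 → S3 → S2 → S5 → S4 → Hub: 26+28+25+26+22+19 = 146
Hub → S1 → S3 → S4 → S2 → S5 → Hub: 26+28+16+14+26+31 = 141
Hub → S1 → S3 → S4 → S5 → S2 → Hub: 26+28+16+27+3+32 = 132
Hub → S1 → S3 → S5 → S2 → S4 → Hub: 26+28+22+3+35+19 = 133
Hub → S1 → S3 → S5 → S4 → S2 → Hub: 26+28+22+22+14+32 = 144
Hub → S1 → S4 → S2 → S3 → S5 → Hub: 26+36+14+22+22+31 = 151
Hub → S1 → S4 → S2 → S5 → S3 → Hub: 26+36+14+26+6+26 = 134
… (106 more)
Hub → S4 → S3 → S5 → S2 → S1 → Hub: 25+5+22+3+11+21 = 87  ← best
The minimum is 87.
One optimal route: Hub → S4 → S3 → S5 → S2 → S1 → Hub.

Shortest round trip = 87 min.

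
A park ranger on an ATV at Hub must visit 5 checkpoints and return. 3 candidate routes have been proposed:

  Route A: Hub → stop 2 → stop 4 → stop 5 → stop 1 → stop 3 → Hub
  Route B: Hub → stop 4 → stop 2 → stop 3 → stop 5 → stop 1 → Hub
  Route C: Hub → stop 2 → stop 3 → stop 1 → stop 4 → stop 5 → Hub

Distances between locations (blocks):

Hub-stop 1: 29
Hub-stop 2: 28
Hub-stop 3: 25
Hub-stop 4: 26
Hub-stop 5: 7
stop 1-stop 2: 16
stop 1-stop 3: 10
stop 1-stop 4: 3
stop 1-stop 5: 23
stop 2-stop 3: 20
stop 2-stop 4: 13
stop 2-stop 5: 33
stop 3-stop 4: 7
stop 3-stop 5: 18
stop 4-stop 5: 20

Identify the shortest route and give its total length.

Route A: 28 + 13 + 20 + 23 + 10 + 25 = 119
Route B: 26 + 13 + 20 + 18 + 23 + 29 = 129
Route C: 28 + 20 + 10 + 3 + 20 + 7 = 88

Shortest is Route C, total 88 blocks.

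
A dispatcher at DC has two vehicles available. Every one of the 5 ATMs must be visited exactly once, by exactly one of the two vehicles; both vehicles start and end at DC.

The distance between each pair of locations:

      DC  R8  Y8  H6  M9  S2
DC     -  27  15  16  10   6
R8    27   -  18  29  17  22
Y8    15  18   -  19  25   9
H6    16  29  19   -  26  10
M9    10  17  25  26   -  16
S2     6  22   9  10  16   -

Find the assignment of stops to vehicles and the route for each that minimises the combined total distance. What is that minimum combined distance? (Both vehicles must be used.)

There are 2^4 − 1 = 15 ways to divide the 5 stops into two non-empty groups. For each, the best each vehicle can do is its own shortest tour through its group:
  {R8} + {Y8, H6, M9, S2}: 54 + 70 = 124
  {Y8} + {R8, H6, M9, S2}: 30 + 72 = 102
  {R8, Y8} + {H6, M9, S2}: 60 + 52 = 112
  {H6} + {R8, Y8, M9, S2}: 32 + 60 = 92
  {R8, H6} + {Y8, M9, S2}: 72 + 50 = 122
  {Y8, H6} + {R8, M9, S2}: 50 + 55 = 105
  … (15 splits in total)
Best: vehicle 1 DC → H6 → DC = 32; vehicle 2 DC → M9 → R8 → Y8 → S2 → DC = 60; combined 92.

Minimum combined distance: 92.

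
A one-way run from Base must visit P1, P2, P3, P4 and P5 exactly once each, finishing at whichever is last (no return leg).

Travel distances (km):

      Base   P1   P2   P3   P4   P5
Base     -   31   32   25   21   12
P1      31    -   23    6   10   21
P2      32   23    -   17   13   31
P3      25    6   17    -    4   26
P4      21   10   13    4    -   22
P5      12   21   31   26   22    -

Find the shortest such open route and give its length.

Shortest open route: 56 km.

There are 5! = 120 possible orderings.
Base → P1 → P2 → P3 → P4 → P5: 31+23+17+4+22 = 97
Base → P1 → P2 → P3 → P5 → P4: 31+23+17+26+22 = 119
Base → P1 → P2 → P4 → P3 → P5: 31+23+13+4+26 = 97
Base → P1 → P2 → P4 → P5 → P3: 31+23+13+22+26 = 115
Base → P1 → P2 → P5 → P3 → P4: 31+23+31+26+4 = 115
Base → P1 → P2 → P5 → P4 → P3: 31+23+31+22+4 = 111
Base → P1 → P3 → P2 → P4 → P5: 31+6+17+13+22 = 89
Base → P1 → P3 → P2 → P5 → P4: 31+6+17+31+22 = 107
Base → P1 → P3 → P4 → P2 → P5: 31+6+4+13+31 = 85
Base → P1 → P3 → P4 → P5 → P2: 31+6+4+22+31 = 94
Base → P1 → P3 → P5 → P2 → P4: 31+6+26+31+13 = 107
Base → P1 → P3 → P5 → P4 → P2: 31+6+26+22+13 = 98
Base → P1 → P4 → P2 → P3 → P5: 31+10+13+17+26 = 97
Base → P1 → P4 → P2 → P5 → P3: 31+10+13+31+26 = 111
… (106 more)
Base → P5 → P1 → P3 → P4 → P2: 12+21+6+4+13 = 56  ← best
The minimum is 56.
One shortest path: Base → P5 → P1 → P3 → P4 → P2.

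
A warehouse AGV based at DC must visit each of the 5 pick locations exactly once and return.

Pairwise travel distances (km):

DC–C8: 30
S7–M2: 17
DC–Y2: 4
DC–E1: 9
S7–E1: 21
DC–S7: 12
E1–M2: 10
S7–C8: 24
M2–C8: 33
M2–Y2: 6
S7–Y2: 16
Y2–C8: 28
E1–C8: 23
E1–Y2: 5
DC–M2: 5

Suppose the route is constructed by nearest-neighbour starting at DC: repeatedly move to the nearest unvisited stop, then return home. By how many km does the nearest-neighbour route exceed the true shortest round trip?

From DC: Y2=4, M2=5, E1=9, S7=12, C8=30 → choose Y2 (4).
From Y2: E1=5, M2=6, S7=16, C8=28 → choose E1 (5).
From E1: M2=10, S7=21, C8=23 → choose M2 (10).
From M2: S7=17, C8=33 → choose S7 (17).
From S7: C8=24 → choose C8 (24).
NN route DC → Y2 → E1 → M2 → S7 → C8 → DC costs 90.
Optimal: DC → S7 → C8 → E1 → Y2 → M2 → DC costs 75 (by enumerating all 60 distinct tours).
Excess = 90 − 75 = 15.

Excess over optimum: 15 km.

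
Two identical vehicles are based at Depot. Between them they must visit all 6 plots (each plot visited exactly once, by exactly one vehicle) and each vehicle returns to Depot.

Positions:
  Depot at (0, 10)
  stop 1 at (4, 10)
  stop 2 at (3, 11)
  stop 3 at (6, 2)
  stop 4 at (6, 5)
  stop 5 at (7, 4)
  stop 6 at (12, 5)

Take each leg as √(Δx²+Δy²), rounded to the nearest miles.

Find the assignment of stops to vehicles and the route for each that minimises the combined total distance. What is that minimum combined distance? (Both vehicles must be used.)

Try each way of splitting the stops between the two vehicles (each non-empty) and, for each split, find the best tour for each vehicle:
  {stop 1} + {stop 2, stop 3, stop 4, stop 5, stop 6}: 8 + 32 = 40
  {stop 2} + {stop 1, stop 3, stop 4, stop 5, stop 6}: 6 + 31 = 37
  {stop 1, stop 2} + {stop 3, stop 4, stop 5, stop 6}: 8 + 31 = 39
  {stop 3} + {stop 1, stop 2, stop 4, stop 5, stop 6}: 20 + 27 = 47
  {stop 1, stop 3} + {stop 2, stop 4, stop 5, stop 6}: 22 + 28 = 50
  {stop 2, stop 3} + {stop 1, stop 4, stop 5, stop 6}: 22 + 27 = 49
  … (31 splits in total)
Best: vehicle 1 Depot → stop 2 → Depot = 6; vehicle 2 Depot → stop 1 → stop 6 → stop 3 → stop 5 → stop 4 → Depot = 31; combined 37.

37 miles — the smallest possible combined total.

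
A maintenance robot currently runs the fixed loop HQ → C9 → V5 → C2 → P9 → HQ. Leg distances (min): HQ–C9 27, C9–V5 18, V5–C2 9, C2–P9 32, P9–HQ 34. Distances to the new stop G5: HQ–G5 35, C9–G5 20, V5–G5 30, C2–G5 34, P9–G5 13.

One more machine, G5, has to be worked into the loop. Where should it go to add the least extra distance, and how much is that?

Adding 14 min by placing G5 on the P9–HQ leg.

Insertion cost between consecutive stops i–j is d(i,G5) + d(G5,j) − d(i,j):
  between HQ and C9: 35 + 20 − 27 = 28
  between C9 and V5: 20 + 30 − 18 = 32
  between V5 and C2: 30 + 34 − 9 = 55
  between C2 and P9: 34 + 13 − 32 = 15
  between P9 and HQ: 13 + 35 − 34 = 14
Cheapest insertion is between P9 and HQ, adding 14.
New total = 120 + 14 = 134.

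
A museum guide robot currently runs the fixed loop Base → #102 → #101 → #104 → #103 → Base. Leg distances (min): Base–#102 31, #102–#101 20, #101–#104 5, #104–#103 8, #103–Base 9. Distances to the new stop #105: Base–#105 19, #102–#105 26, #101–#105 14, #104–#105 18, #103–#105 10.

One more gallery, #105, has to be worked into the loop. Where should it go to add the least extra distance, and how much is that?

Insertion cost between consecutive stops i–j is d(i,#105) + d(#105,j) − d(i,j):
  between Base and #102: 19 + 26 − 31 = 14
  between #102 and #101: 26 + 14 − 20 = 20
  between #101 and #104: 14 + 18 − 5 = 27
  between #104 and #103: 18 + 10 − 8 = 20
  between #103 and Base: 10 + 19 − 9 = 20
Cheapest insertion is between Base and #102, adding 14.
New total = 73 + 14 = 87.

Adding 14 min by placing #105 on the Base–#102 leg.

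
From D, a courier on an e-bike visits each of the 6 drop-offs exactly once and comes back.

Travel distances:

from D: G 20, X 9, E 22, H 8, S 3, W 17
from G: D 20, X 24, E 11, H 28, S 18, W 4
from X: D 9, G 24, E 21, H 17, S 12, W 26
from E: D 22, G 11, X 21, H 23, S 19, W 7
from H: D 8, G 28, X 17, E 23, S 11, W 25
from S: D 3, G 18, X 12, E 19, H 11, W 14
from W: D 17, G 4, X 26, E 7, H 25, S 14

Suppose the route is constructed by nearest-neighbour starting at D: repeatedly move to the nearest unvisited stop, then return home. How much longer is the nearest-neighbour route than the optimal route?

From D: S=3, H=8, X=9, W=17, G=20, E=22 → choose S (3).
From S: H=11, X=12, W=14, G=18, E=19 → choose H (11).
From H: X=17, E=23, W=25, G=28 → choose X (17).
From X: E=21, G=24, W=26 → choose E (21).
From E: W=7, G=11 → choose W (7).
From W: G=4 → choose G (4).
NN route D → S → H → X → E → W → G → D costs 83.
Optimal: D → X → E → G → W → S → H → D costs 78 (by enumerating all 360 distinct tours).
Excess = 83 − 78 = 5.

The nearest-neighbour route is 5 longer than optimal.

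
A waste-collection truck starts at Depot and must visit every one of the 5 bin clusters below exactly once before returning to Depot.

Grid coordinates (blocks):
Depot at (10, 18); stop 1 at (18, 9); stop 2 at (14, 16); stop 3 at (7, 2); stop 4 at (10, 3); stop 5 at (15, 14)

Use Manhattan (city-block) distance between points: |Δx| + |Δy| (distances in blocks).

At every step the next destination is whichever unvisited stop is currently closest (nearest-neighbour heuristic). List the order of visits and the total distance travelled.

Nearest-neighbour total = 54 blocks; route Depot → stop 2 → stop 5 → stop 1 → stop 4 → stop 3 → Depot.

From Depot: distances to unvisited — stop 2=6, stop 5=9, stop 4=15, stop 1=17, stop 3=19. Nearest is stop 2 (6).
From stop 2: distances to unvisited — stop 5=3, stop 1=11, stop 4=17, stop 3=21. Nearest is stop 5 (3).
From stop 5: distances to unvisited — stop 1=8, stop 4=16, stop 3=20. Nearest is stop 1 (8).
From stop 1: distances to unvisited — stop 4=14, stop 3=18. Nearest is stop 4 (14).
From stop 4: distances to unvisited — stop 3=4. Nearest is stop 3 (4).
Return stop 3→Depot: 19.
Total = 6 + 3 + 8 + 14 + 4 + 19 = 54.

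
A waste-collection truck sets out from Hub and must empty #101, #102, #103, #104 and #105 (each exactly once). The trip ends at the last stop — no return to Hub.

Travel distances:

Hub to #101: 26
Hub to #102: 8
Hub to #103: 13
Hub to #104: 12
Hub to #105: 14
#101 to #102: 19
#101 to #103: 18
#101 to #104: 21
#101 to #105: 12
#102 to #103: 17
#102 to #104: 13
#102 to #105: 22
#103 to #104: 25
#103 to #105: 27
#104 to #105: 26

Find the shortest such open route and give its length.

There are 5! = 120 possible orderings.
Hub→#101→#102→#103→#104→#105: 26+19+17+25+26 = 113
Hub→#101→#102→#103→#105→#104: 26+19+17+27+26 = 115
Hub→#101→#102→#104→#103→#105: 26+19+13+25+27 = 110
Hub→#101→#102→#104→#105→#103: 26+19+13+26+27 = 111
Hub→#101→#102→#105→#103→#104: 26+19+22+27+25 = 119
Hub→#101→#102→#105→#104→#103: 26+19+22+26+25 = 118
Hub→#101→#103→#102→#104→#105: 26+18+17+13+26 = 100
Hub→#101→#103→#102→#105→#104: 26+18+17+22+26 = 109
Hub→#101→#103→#104→#102→#105: 26+18+25+13+22 = 104
Hub→#101→#103→#104→#105→#102: 26+18+25+26+22 = 117
Hub→#101→#103→#105→#102→#104: 26+18+27+22+13 = 106
Hub→#101→#103→#105→#104→#102: 26+18+27+26+13 = 110
Hub→#101→#104→#102→#103→#105: 26+21+13+17+27 = 104
Hub→#101→#104→#102→#105→#103: 26+21+13+22+27 = 109
… (106 more)
Hub→#104→#102→#103→#101→#105: 12+13+17+18+12 = 72  ← best
The minimum is 72.
One shortest path: Hub → #104 → #102 → #103 → #101 → #105.

72 — the minimum one-way total.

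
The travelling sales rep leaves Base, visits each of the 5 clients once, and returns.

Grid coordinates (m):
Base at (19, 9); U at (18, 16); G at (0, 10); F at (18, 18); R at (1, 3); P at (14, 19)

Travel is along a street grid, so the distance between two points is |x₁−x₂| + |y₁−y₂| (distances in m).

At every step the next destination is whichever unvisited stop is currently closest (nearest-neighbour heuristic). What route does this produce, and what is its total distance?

From Base: distances to unvisited — U=8, F=10, P=15, G=20, R=24. Nearest is U (8).
From U: distances to unvisited — F=2, P=7, G=24, R=30. Nearest is F (2).
From F: distances to unvisited — P=5, G=26, R=32. Nearest is P (5).
From P: distances to unvisited — G=23, R=29. Nearest is G (23).
From G: distances to unvisited — R=8. Nearest is R (8).
Return R→Base: 24.
Total = 8 + 2 + 5 + 23 + 8 + 24 = 70.

Nearest-neighbour total = 70 m; route Base → U → F → P → G → R → Base.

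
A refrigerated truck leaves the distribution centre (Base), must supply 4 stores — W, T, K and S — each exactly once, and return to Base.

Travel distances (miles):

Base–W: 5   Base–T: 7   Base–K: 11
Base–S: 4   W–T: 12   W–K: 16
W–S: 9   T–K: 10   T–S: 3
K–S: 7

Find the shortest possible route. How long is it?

Minimum total distance: 38 miles.

With 4 stops there are 4!/2 = 12 distinct round trips (a route and its reverse cost the same).
Base - W - T - K - S - Base: 5+12+10+7+4 = 38
Base - W - T - S - K - Base: 5+12+3+7+11 = 38
Base - W - K - T - S - Base: 5+16+10+3+4 = 38
Base - W - K - S - T - Base: 5+16+7+3+7 = 38
Base - W - S - T - K - Base: 5+9+3+10+11 = 38
Base - W - S - K - T - Base: 5+9+7+10+7 = 38
Base - T - W - K - S - Base: 7+12+16+7+4 = 46
Base - T - W - S - K - Base: 7+12+9+7+11 = 46
Base - T - K - W - S - Base: 7+10+16+9+4 = 46
Base - T - S - W - K - Base: 7+3+9+16+11 = 46
Base - K - W - T - S - Base: 11+16+12+3+4 = 46
Base - K - T - W - S - Base: 11+10+12+9+4 = 46
The minimum is 38.
One optimal route: Base → W → T → K → S → Base (or its reverse).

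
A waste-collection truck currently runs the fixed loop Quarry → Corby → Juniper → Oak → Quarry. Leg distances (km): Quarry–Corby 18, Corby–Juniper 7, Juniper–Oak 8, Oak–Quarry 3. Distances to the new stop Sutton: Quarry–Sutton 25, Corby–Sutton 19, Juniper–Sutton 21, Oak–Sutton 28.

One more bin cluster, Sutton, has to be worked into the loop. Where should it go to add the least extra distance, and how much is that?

Adding 26 km by placing Sutton on the Quarry–Corby leg.

Insertion cost between consecutive stops i–j is d(i,Sutton) + d(Sutton,j) − d(i,j):
  between Quarry and Corby: 25 + 19 − 18 = 26
  between Corby and Juniper: 19 + 21 − 7 = 33
  between Juniper and Oak: 21 + 28 − 8 = 41
  between Oak and Quarry: 28 + 25 − 3 = 50
Cheapest insertion is between Quarry and Corby, adding 26.
New total = 36 + 26 = 62.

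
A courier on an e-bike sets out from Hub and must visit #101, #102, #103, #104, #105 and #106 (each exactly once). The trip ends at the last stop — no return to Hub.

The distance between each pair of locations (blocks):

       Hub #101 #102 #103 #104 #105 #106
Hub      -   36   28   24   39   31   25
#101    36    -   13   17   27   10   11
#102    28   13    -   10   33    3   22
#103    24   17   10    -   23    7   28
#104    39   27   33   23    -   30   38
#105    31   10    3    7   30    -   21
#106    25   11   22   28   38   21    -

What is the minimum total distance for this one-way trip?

Shortest open route: 82 blocks.

There are 6! = 720 possible orderings.
Hub → #101 → #102 → #103 → #104 → #105 → #106: 36+13+10+23+30+21 = 133
Hub → #101 → #102 → #103 → #104 → #106 → #105: 36+13+10+23+38+21 = 141
Hub → #101 → #102 → #103 → #105 → #104 → #106: 36+13+10+7+30+38 = 134
Hub → #101 → #102 → #103 → #105 → #106 → #104: 36+13+10+7+21+38 = 125
Hub → #101 → #102 → #103 → #106 → #104 → #105: 36+13+10+28+38+30 = 155
Hub → #101 → #102 → #103 → #106 → #105 → #104: 36+13+10+28+21+30 = 138
Hub → #101 → #102 → #104 → #103 → #105 → #106: 36+13+33+23+7+21 = 133
Hub → #101 → #102 → #104 → #103 → #106 → #105: 36+13+33+23+28+21 = 154
… (712 more)
Hub → #106 → #101 → #102 → #105 → #103 → #104: 25+11+13+3+7+23 = 82  ← best
The minimum is 82.
One shortest path: Hub → #106 → #101 → #102 → #105 → #103 → #104.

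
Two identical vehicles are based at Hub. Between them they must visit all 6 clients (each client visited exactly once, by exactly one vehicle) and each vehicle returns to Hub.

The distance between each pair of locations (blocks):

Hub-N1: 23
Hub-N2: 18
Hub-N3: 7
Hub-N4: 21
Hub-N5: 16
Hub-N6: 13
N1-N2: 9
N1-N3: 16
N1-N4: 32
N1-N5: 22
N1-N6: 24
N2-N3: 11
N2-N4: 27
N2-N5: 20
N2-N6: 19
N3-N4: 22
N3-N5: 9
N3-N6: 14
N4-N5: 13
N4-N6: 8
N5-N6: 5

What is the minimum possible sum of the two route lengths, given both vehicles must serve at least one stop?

Check every non-empty split of the stops between the two vehicles; for each half take its own optimal tour:
  {N1} + {N2, N3, N4, N5, N6}: 46 + 72 = 118
  {N2} + {N1, N3, N4, N5, N6}: 36 + 79 = 115
  {N1, N2} + {N3, N4, N5, N6}: 50 + 50 = 100
  {N3} + {N1, N2, N4, N5, N6}: 14 + 83 = 97
  {N1, N3} + {N2, N4, N5, N6}: 46 + 72 = 118
  {N2, N3} + {N1, N4, N5, N6}: 36 + 79 = 115
  … (31 splits in total)
Best: vehicle 1 Hub → N3 → Hub = 14; vehicle 2 Hub → N2 → N1 → N5 → N4 → N6 → Hub = 83; combined 97.

Minimum combined distance: 97 blocks.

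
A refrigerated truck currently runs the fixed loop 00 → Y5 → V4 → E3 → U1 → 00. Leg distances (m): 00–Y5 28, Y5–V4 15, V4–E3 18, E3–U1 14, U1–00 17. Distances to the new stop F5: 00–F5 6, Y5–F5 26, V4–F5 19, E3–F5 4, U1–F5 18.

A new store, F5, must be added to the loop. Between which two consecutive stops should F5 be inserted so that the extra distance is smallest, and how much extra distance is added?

Insertion cost between consecutive stops i–j is d(i,F5) + d(F5,j) − d(i,j):
  between 00 and Y5: 6 + 26 − 28 = 4
  between Y5 and V4: 26 + 19 − 15 = 30
  between V4 and E3: 19 + 4 − 18 = 5
  between E3 and U1: 4 + 18 − 14 = 8
  between U1 and 00: 18 + 6 − 17 = 7
Cheapest insertion is between 00 and Y5, adding 4.
New total = 92 + 4 = 96.

Adding 4 m by placing F5 on the 00–Y5 leg.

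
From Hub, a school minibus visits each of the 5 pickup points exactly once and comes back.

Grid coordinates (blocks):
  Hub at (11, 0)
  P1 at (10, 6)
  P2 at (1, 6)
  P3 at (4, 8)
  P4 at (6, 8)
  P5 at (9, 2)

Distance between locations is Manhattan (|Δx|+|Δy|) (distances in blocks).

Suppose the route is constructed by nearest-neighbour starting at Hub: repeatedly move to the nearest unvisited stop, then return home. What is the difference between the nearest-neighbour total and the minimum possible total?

Hub: P5=4, P1=7, P4=13, P3=15, P2=16 ⇒ P5
P5: P1=5, P4=9, P3=11, P2=12 ⇒ P1
P1: P4=6, P3=8, P2=9 ⇒ P4
P4: P3=2, P2=7 ⇒ P3
P3: P2=5 ⇒ P2
NN route Hub → P5 → P1 → P4 → P3 → P2 → Hub costs 38.
Optimal: Hub → P1 → P2 → P3 → P4 → P5 → Hub costs 36 (by enumerating all 60 distinct tours).
Excess = 38 − 36 = 2.

The nearest-neighbour route is 2 blocks longer than optimal.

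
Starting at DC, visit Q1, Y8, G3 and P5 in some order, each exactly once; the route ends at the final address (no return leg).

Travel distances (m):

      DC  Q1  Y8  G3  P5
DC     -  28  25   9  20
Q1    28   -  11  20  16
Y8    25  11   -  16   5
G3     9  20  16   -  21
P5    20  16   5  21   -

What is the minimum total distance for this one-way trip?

There are 4! = 24 possible orderings.
DC - Q1 - Y8 - G3 - P5: 28+11+16+21 = 76
DC - Q1 - Y8 - P5 - G3: 28+11+5+21 = 65
DC - Q1 - G3 - Y8 - P5: 28+20+16+5 = 69
DC - Q1 - G3 - P5 - Y8: 28+20+21+5 = 74
DC - Q1 - P5 - Y8 - G3: 28+16+5+16 = 65
DC - Q1 - P5 - G3 - Y8: 28+16+21+16 = 81
DC - Y8 - Q1 - G3 - P5: 25+11+20+21 = 77
DC - Y8 - Q1 - P5 - G3: 25+11+16+21 = 73
DC - Y8 - G3 - Q1 - P5: 25+16+20+16 = 77
DC - Y8 - G3 - P5 - Q1: 25+16+21+16 = 78
DC - Y8 - P5 - Q1 - G3: 25+5+16+20 = 66
DC - Y8 - P5 - G3 - Q1: 25+5+21+20 = 71
DC - G3 - Q1 - Y8 - P5: 9+20+11+5 = 45
DC - G3 - Q1 - P5 - Y8: 9+20+16+5 = 50
… (10 more)
The minimum is 45.
One shortest path: DC → G3 → Q1 → Y8 → P5.

Shortest open route: 45 m.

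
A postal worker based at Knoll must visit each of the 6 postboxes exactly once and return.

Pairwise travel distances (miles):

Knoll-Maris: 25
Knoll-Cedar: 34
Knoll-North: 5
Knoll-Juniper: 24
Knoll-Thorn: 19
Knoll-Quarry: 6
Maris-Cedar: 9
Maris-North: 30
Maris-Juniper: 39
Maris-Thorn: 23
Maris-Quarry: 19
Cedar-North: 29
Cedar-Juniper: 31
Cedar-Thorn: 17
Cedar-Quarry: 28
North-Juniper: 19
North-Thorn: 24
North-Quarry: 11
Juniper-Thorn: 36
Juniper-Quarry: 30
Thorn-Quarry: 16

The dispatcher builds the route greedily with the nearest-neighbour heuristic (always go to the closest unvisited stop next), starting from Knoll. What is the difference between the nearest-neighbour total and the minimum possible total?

From Knoll: North=5, Quarry=6, Thorn=19, Juniper=24, Maris=25, Cedar=34 → choose North (5).
From North: Quarry=11, Juniper=19, Thorn=24, Cedar=29, Maris=30 → choose Quarry (11).
From Quarry: Thorn=16, Maris=19, Cedar=28, Juniper=30 → choose Thorn (16).
From Thorn: Cedar=17, Maris=23, Juniper=36 → choose Cedar (17).
From Cedar: Maris=9, Juniper=31 → choose Maris (9).
From Maris: Juniper=39 → choose Juniper (39).
NN route Knoll → North → Quarry → Thorn → Cedar → Maris → Juniper → Knoll costs 121.
Optimal: Knoll → North → Juniper → Cedar → Maris → Thorn → Quarry → Knoll costs 109 (by enumerating all 360 distinct tours).
Excess = 121 − 109 = 12.

Excess over optimum: 12 miles.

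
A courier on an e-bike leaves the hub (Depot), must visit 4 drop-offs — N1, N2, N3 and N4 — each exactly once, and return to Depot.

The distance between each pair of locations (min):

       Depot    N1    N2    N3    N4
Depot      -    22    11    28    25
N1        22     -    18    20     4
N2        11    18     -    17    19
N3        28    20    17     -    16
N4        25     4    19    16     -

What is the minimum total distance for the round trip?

70 min — the shortest possible round trip.

With 4 stops there are 4!/2 = 12 distinct round trips (a route and its reverse cost the same).
Depot → N1 → N2 → N3 → N4 → Depot: 22+18+17+16+25 = 98
Depot → N1 → N2 → N4 → N3 → Depot: 22+18+19+16+28 = 103
Depot → N1 → N3 → N2 → N4 → Depot: 22+20+17+19+25 = 103
Depot → N1 → N3 → N4 → N2 → Depot: 22+20+16+19+11 = 88
Depot → N1 → N4 → N2 → N3 → Depot: 22+4+19+17+28 = 90
Depot → N1 → N4 → N3 → N2 → Depot: 22+4+16+17+11 = 70
Depot → N2 → N1 → N3 → N4 → Depot: 11+18+20+16+25 = 90
Depot → N2 → N1 → N4 → N3 → Depot: 11+18+4+16+28 = 77
Depot → N2 → N3 → N1 → N4 → Depot: 11+17+20+4+25 = 77
Depot → N2 → N4 → N1 → N3 → Depot: 11+19+4+20+28 = 82
Depot → N3 → N1 → N2 → N4 → Depot: 28+20+18+19+25 = 110
Depot → N3 → N2 → N1 → N4 → Depot: 28+17+18+4+25 = 92
The minimum is 70.
One optimal route: Depot → N1 → N4 → N3 → N2 → Depot (or its reverse).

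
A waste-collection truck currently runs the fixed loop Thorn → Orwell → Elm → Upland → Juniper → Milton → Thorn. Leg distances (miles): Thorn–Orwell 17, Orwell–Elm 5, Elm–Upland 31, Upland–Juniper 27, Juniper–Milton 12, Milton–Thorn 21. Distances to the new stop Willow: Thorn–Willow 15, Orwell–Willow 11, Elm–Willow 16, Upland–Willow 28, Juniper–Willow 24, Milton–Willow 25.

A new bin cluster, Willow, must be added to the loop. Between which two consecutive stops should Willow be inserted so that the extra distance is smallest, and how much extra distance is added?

Minimum extra distance: 9 miles, inserting Willow between Thorn and Orwell.

Insertion cost between consecutive stops i–j is d(i,Willow) + d(Willow,j) − d(i,j):
  between Thorn and Orwell: 15 + 11 − 17 = 9
  between Orwell and Elm: 11 + 16 − 5 = 22
  between Elm and Upland: 16 + 28 − 31 = 13
  between Upland and Juniper: 28 + 24 − 27 = 25
  between Juniper and Milton: 24 + 25 − 12 = 37
  between Milton and Thorn: 25 + 15 − 21 = 19
Cheapest insertion is between Thorn and Orwell, adding 9.
New total = 113 + 9 = 122.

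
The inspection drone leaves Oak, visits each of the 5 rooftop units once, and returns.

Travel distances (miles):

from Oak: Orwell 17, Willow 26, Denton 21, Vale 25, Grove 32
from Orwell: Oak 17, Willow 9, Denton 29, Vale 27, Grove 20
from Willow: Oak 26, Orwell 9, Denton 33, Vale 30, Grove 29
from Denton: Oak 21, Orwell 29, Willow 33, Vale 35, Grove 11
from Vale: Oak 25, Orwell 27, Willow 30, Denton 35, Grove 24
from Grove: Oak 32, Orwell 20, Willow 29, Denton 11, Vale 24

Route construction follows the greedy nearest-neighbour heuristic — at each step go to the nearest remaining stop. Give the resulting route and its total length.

Oak → [Orwell:17 / Denton:21 / Vale:25 / Willow:26 / Grove:32] → Orwell (17)
Orwell → [Willow:9 / Grove:20 / Vale:27 / Denton:29] → Willow (9)
Willow → [Grove:29 / Vale:30 / Denton:33] → Grove (29)
Grove → [Denton:11 / Vale:24] → Denton (11)
Denton → [Vale:35] → Vale (35)
Return Vale→Oak: 25.
Total = 17 + 9 + 29 + 11 + 35 + 25 = 126.

126 miles along Oak → Orwell → Willow → Grove → Denton → Vale → Oak.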